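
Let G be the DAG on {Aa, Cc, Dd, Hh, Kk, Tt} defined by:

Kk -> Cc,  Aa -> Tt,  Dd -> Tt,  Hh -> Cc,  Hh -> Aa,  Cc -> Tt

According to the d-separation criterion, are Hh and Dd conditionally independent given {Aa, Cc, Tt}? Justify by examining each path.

Yes

We examine all 2 paths between Hh and Dd:
Path 1: Hh → Cc → Tt ← Dd
  Cc is a chain here and Cc is conditioned on, so the path is blocked at Cc.
Path 2: Hh → Aa → Tt ← Dd
  Aa is a chain here and Aa is conditioned on, so the path is blocked at Aa.
Since every path is blocked, d-separation holds.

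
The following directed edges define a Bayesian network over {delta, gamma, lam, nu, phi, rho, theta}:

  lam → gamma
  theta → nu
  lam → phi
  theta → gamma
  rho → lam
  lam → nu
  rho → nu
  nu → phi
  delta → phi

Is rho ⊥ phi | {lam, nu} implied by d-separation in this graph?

Yes

6 paths connect rho and phi; each must be blocked for d-separation to hold:
Path 1: rho → lam → phi
  lam is a chain here and lam is conditioned on, so the path is blocked at lam.
Path 2: rho → lam → nu → phi
  lam is a chain here and lam is conditioned on, so the path is blocked at lam.
Path 3: rho → lam → gamma ← theta → nu → phi
  lam is a chain here and lam is conditioned on, so the path is blocked at lam.
Path 4: rho → nu ← theta → gamma ← lam → phi
  gamma is a collider here and neither gamma nor any of its descendants is conditioned on, so the collider stays closed — the path is blocked at gamma.
Path 5: rho → nu → phi
  nu is a chain here and nu is conditioned on, so the path is blocked at nu.
Path 6: rho → nu ← lam → phi
  lam is a fork here and lam is conditioned on, so the path is blocked at lam.
Since every path is blocked, d-separation holds.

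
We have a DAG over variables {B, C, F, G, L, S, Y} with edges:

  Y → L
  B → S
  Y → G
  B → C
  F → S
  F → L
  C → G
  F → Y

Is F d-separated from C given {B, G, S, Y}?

We examine all 3 paths between F and C:
Path 1: F → S ← B → C
  B is a fork here and B is conditioned on, so the path is blocked at B.
Path 2: F → L ← Y → G ← C
  L is a collider here and neither L nor any of its descendants is conditioned on, so the collider stays closed — the path is blocked at L.
Path 3: F → Y → G ← C
  Y is a chain here and Y is conditioned on, so the path is blocked at Y.
All paths are blocked; F ⊥ C | {B, G, S, Y} holds.

Yes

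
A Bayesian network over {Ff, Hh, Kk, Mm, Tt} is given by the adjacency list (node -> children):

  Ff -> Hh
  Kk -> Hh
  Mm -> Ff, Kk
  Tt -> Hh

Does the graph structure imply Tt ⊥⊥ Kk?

Yes — Tt and Kk are d-separated given ∅.

There are 2 undirected paths between Tt and Kk; checking each against the conditioning set ∅:
Path 1: Tt → Hh ← Ff ← Mm → Kk
  Hh is a collider here and neither Hh nor any of its descendants is conditioned on, so the collider stays closed — the path is blocked at Hh.
Path 2: Tt → Hh ← Kk
  Hh is a collider here and neither Hh nor any of its descendants is conditioned on, so the collider stays closed — the path is blocked at Hh.
Since every path is blocked, d-separation holds.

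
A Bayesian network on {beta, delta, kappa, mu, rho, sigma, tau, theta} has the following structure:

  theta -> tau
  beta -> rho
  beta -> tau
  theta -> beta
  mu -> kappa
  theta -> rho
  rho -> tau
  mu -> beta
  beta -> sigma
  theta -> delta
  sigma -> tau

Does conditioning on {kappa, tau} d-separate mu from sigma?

Enumerating the 6 paths from mu to sigma and testing each for blocking by {kappa, tau}:
  1. mu → beta → rho → tau ← sigma — beta:chain[open]; rho:chain[open]; tau:collider[open] ⇒ active
  2. mu → beta → rho ← theta → tau ← sigma — beta:chain[open]; rho:collider[open]; theta:fork[open]; tau:collider[open] ⇒ active
  3. mu → beta → sigma — beta:chain[open] ⇒ active
  4. mu → beta → tau ← sigma — beta:chain[open]; tau:collider[open] ⇒ active
  5. mu → beta ← theta → rho → tau ← sigma — beta:collider[open]; theta:fork[open]; rho:chain[open]; tau:collider[open] ⇒ active
  6. mu → beta ← theta → tau ← sigma — beta:collider[open]; theta:fork[open]; tau:collider[open] ⇒ active
Since the path mu → beta → rho → tau ← sigma is active, mu and sigma are not d-separated given {kappa, tau}.

No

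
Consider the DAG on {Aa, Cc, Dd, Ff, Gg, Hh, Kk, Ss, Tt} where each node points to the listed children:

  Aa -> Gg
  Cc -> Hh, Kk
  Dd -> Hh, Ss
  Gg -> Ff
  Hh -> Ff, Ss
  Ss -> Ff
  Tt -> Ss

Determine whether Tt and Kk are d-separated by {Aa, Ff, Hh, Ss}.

There are 3 undirected paths between Tt and Kk; checking each against the conditioning set {Aa, Ff, Hh, Ss}:
  1. Tt → Ss → Ff ← Hh ← Cc → Kk — Ss:chain[blocks]; Ff:collider[open]; Hh:chain[blocks]; Cc:fork[open] ⇒ blocked
  2. Tt → Ss ← Hh ← Cc → Kk — Ss:collider[open]; Hh:chain[blocks]; Cc:fork[open] ⇒ blocked
  3. Tt → Ss ← Dd → Hh ← Cc → Kk — Ss:collider[open]; Dd:fork[open]; Hh:collider[open]; Cc:fork[open] ⇒ active
Because an active path exists, Tt and Kk are not d-separated.

No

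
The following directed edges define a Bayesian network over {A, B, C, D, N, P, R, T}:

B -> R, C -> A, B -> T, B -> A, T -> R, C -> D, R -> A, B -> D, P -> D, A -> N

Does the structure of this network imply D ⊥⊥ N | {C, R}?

4 paths connect D and N; each must be blocked for d-separation to hold:
  1. D ← B → A → N — B:fork[open]; A:chain[open] ⇒ active
  2. D ← B → R → A → N — B:fork[open]; R:chain[blocks]; A:chain[open] ⇒ blocked
  3. D ← B → T → R → A → N — B:fork[open]; T:chain[open]; R:chain[blocks]; A:chain[open] ⇒ blocked
  4. D ← C → A → N — C:fork[blocks]; A:chain[open] ⇒ blocked
Because an active path exists, D and N are not d-separated.

No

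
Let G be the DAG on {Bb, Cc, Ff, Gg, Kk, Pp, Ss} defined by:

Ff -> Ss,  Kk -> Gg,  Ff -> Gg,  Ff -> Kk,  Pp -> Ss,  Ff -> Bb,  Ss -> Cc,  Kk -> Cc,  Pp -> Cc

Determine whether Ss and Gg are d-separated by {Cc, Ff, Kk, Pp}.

Enumerating the 6 paths from Ss to Gg and testing each for blocking by {Cc, Ff, Kk, Pp}:
Path 1: Ss ← Pp → Cc ← Kk ← Ff → Gg
  Pp is a fork here and Pp is conditioned on, so the path is blocked at Pp.
Path 2: Ss ← Pp → Cc ← Kk → Gg
  Pp is a fork here and Pp is conditioned on, so the path is blocked at Pp.
Path 3: Ss → Cc ← Kk ← Ff → Gg
  Kk is a chain here and Kk is conditioned on, so the path is blocked at Kk.
Path 4: Ss → Cc ← Kk → Gg
  Kk is a fork here and Kk is conditioned on, so the path is blocked at Kk.
Path 5: Ss ← Ff → Kk → Gg
  Ff is a fork here and Ff is conditioned on, so the path is blocked at Ff.
Path 6: Ss ← Ff → Gg
  Ff is a fork here and Ff is conditioned on, so the path is blocked at Ff.
Every path is blocked, so Ss and Gg are d-separated given {Cc, Ff, Kk, Pp}.

Yes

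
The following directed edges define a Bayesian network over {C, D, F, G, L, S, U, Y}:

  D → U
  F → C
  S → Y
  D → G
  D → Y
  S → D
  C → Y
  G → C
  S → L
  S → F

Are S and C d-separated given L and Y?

No

Enumerating the 5 paths from S to C and testing each for blocking by {L, Y}:
Path 1: S → F → C
  F is a chain and F is not conditioned on — no node blocks this path, so it is active.
Path 2: S → Y ← C
  Y is a collider and Y is conditioned on, which opens it — no node blocks this path, so it is active.
Path 3: S → Y ← D → G → C
  Y is a collider and Y is conditioned on, which opens it; D is a fork and D is not conditioned on; G is a chain and G is not conditioned on — no node blocks this path, so it is active.
Path 4: S → D → Y ← C
  D is a chain and D is not conditioned on; Y is a collider and Y is conditioned on, which opens it — no node blocks this path, so it is active.
Path 5: S → D → G → C
  D is a chain and D is not conditioned on; G is a chain and G is not conditioned on — no node blocks this path, so it is active.
Since the path S → F → C is active, S and C are not d-separated given {L, Y}.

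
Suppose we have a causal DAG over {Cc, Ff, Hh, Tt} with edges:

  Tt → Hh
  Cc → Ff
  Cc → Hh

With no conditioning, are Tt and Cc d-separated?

Yes — Tt and Cc are d-separated given ∅.

Only one path connects Tt and Cc:
Path 1: Tt → Hh ← Cc
  Hh is a collider here and neither Hh nor any of its descendants is conditioned on, so the collider stays closed — the path is blocked at Hh.
Every path is blocked, so Tt and Cc are d-separated given ∅.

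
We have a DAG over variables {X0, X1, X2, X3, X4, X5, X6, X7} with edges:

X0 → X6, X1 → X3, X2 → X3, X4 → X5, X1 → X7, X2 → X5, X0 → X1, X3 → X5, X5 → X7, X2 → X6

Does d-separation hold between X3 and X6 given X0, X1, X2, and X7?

Enumerating the 6 paths from X3 to X6 and testing each for blocking by {X0, X1, X2, X7}:
Path 1: X3 ← X1 → X7 ← X5 ← X2 → X6
  X1 is a fork here and X1 is conditioned on, so the path is blocked at X1.
Path 2: X3 ← X1 ← X0 → X6
  X1 is a chain here and X1 is conditioned on, so the path is blocked at X1.
Path 3: X3 → X5 → X7 ← X1 ← X0 → X6
  X1 is a chain here and X1 is conditioned on, so the path is blocked at X1.
Path 4: X3 → X5 ← X2 → X6
  X2 is a fork here and X2 is conditioned on, so the path is blocked at X2.
Path 5: X3 ← X2 → X6
  X2 is a fork here and X2 is conditioned on, so the path is blocked at X2.
Path 6: X3 ← X2 → X5 → X7 ← X1 ← X0 → X6
  X2 is a fork here and X2 is conditioned on, so the path is blocked at X2.
Since every path is blocked, d-separation holds.

Yes — X3 and X6 are d-separated given {X0, X1, X2, X7}.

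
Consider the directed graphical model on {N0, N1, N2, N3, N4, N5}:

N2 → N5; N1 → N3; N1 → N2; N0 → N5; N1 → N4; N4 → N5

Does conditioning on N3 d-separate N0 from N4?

Enumerating the 2 paths from N0 to N4 and testing each for blocking by {N3}:
  1. N0 → N5 ← N2 ← N1 → N4 — N5:collider[blocks]; N2:chain[open]; N1:fork[open] ⇒ blocked
  2. N0 → N5 ← N4 — N5:collider[blocks] ⇒ blocked
Every path is blocked, so N0 and N4 are d-separated given {N3}.

Yes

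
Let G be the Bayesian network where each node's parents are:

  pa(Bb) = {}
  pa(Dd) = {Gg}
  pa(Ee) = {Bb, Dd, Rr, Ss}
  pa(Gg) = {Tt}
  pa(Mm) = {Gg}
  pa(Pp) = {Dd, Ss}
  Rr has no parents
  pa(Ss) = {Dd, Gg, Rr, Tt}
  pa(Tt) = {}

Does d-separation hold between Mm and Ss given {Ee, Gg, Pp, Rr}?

Yes

We examine all 6 paths between Mm and Ss:
Path 1: Mm ← Gg → Dd → Ee ← Rr → Ss
  Gg is a fork here and Gg is conditioned on, so the path is blocked at Gg.
Path 2: Mm ← Gg → Dd → Ee ← Ss
  Gg is a fork here and Gg is conditioned on, so the path is blocked at Gg.
Path 3: Mm ← Gg → Dd → Ss
  Gg is a fork here and Gg is conditioned on, so the path is blocked at Gg.
Path 4: Mm ← Gg → Dd → Pp ← Ss
  Gg is a fork here and Gg is conditioned on, so the path is blocked at Gg.
Path 5: Mm ← Gg ← Tt → Ss
  Gg is a chain here and Gg is conditioned on, so the path is blocked at Gg.
Path 6: Mm ← Gg → Ss
  Gg is a fork here and Gg is conditioned on, so the path is blocked at Gg.
Every path is blocked, so Mm and Ss are d-separated given {Ee, Gg, Pp, Rr}.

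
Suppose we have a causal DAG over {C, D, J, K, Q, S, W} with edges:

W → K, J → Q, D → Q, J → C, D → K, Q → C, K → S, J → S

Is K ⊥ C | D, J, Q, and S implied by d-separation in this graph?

Yes

Enumerating the 4 paths from K to C and testing each for blocking by {D, J, Q, S}:
Path 1: K → S ← J → C
  J is a fork here and J is conditioned on, so the path is blocked at J.
Path 2: K → S ← J → Q → C
  J is a fork here and J is conditioned on, so the path is blocked at J.
Path 3: K ← D → Q ← J → C
  D is a fork here and D is conditioned on, so the path is blocked at D.
Path 4: K ← D → Q → C
  D is a fork here and D is conditioned on, so the path is blocked at D.
Every path is blocked, so K and C are d-separated given {D, J, Q, S}.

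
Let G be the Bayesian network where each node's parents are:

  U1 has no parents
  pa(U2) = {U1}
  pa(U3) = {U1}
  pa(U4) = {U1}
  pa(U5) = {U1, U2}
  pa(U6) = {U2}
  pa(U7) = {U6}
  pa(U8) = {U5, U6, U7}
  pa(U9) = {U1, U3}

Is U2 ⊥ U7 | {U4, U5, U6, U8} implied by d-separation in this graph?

Yes

There are 6 undirected paths between U2 and U7; checking each against the conditioning set {U4, U5, U6, U8}:
  1. U2 → U6 → U7 — U6:chain[blocks] ⇒ blocked
  2. U2 → U6 → U8 ← U7 — U6:chain[blocks]; U8:collider[open] ⇒ blocked
  3. U2 ← U1 → U5 → U8 ← U7 — U1:fork[open]; U5:chain[blocks]; U8:collider[open] ⇒ blocked
  4. U2 ← U1 → U5 → U8 ← U6 → U7 — U1:fork[open]; U5:chain[blocks]; U8:collider[open]; U6:fork[blocks] ⇒ blocked
  5. U2 → U5 → U8 ← U7 — U5:chain[blocks]; U8:collider[open] ⇒ blocked
  6. U2 → U5 → U8 ← U6 → U7 — U5:chain[blocks]; U8:collider[open]; U6:fork[blocks] ⇒ blocked
All paths are blocked; U2 ⊥ U7 | {U4, U5, U6, U8} holds.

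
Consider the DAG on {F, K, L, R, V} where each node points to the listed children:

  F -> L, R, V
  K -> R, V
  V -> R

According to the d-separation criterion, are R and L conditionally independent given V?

Enumerating the 3 paths from R to L and testing each for blocking by {V}:
Path 1: R ← K → V ← F → L
  K is a fork and K is not conditioned on; V is a collider and V is conditioned on, which opens it; F is a fork and F is not conditioned on — no node blocks this path, so it is active.
Path 2: R ← F → L
  F is a fork and F is not conditioned on — no node blocks this path, so it is active.
Path 3: R ← V ← F → L
  V is a chain here and V is conditioned on, so the path is blocked at V.
Because an active path exists, R and L are not d-separated.

No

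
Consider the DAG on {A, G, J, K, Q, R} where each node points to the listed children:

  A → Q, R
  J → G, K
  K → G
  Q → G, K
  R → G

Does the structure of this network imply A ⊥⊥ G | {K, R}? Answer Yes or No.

Enumerating the 4 paths from A to G and testing each for blocking by {K, R}:
  1. A → R → G — R:chain[blocks] ⇒ blocked
  2. A → Q → G — Q:chain[open] ⇒ active
  3. A → Q → K → G — Q:chain[open]; K:chain[blocks] ⇒ blocked
  4. A → Q → K ← J → G — Q:chain[open]; K:collider[open]; J:fork[open] ⇒ active
At least one path is unblocked, so d-separation fails.

No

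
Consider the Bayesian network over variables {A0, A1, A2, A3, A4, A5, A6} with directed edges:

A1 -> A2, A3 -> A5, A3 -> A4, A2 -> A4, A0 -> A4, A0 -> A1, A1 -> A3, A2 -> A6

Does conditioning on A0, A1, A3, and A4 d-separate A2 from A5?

Yes

We examine all 4 paths between A2 and A5:
Path 1: A2 → A4 ← A0 → A1 → A3 → A5
  A0 is a fork here and A0 is conditioned on, so the path is blocked at A0.
Path 2: A2 → A4 ← A3 → A5
  A3 is a fork here and A3 is conditioned on, so the path is blocked at A3.
Path 3: A2 ← A1 ← A0 → A4 ← A3 → A5
  A1 is a chain here and A1 is conditioned on, so the path is blocked at A1.
Path 4: A2 ← A1 → A3 → A5
  A1 is a fork here and A1 is conditioned on, so the path is blocked at A1.
All paths are blocked; A2 ⊥ A5 | {A0, A1, A3, A4} holds.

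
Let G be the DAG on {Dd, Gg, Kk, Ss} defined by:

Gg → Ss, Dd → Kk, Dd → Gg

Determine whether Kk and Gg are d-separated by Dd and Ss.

Yes — Kk and Gg are d-separated given {Dd, Ss}.

Only one path connects Kk and Gg:
Path 1: Kk ← Dd → Gg
  Dd is a fork here and Dd is conditioned on, so the path is blocked at Dd.
Since every path is blocked, d-separation holds.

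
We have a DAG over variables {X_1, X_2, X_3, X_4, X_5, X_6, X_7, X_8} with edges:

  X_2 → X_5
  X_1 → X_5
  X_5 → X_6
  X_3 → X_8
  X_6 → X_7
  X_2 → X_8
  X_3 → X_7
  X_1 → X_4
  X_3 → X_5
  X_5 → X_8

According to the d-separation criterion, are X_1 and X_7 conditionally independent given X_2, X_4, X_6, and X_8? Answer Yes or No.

No

We examine all 4 paths between X_1 and X_7:
Path 1: X_1 → X_5 → X_6 → X_7
  X_6 is a chain here and X_6 is conditioned on, so the path is blocked at X_6.
Path 2: X_1 → X_5 ← X_3 → X_7
  X_5 is a collider and its descendant X_6 is conditioned on, which opens it; X_3 is a fork and X_3 is not conditioned on — no node blocks this path, so it is active.
Path 3: X_1 → X_5 ← X_2 → X_8 ← X_3 → X_7
  X_2 is a fork here and X_2 is conditioned on, so the path is blocked at X_2.
Path 4: X_1 → X_5 → X_8 ← X_3 → X_7
  X_5 is a chain and X_5 is not conditioned on; X_8 is a collider and X_8 is conditioned on, which opens it; X_3 is a fork and X_3 is not conditioned on — no node blocks this path, so it is active.
At least one path is unblocked, so d-separation fails.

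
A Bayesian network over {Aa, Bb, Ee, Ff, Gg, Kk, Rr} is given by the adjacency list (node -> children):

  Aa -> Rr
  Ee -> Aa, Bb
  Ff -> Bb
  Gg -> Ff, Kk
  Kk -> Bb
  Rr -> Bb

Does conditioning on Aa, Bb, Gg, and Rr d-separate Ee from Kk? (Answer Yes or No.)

There are 4 undirected paths between Ee and Kk; checking each against the conditioning set {Aa, Bb, Gg, Rr}:
  1. Ee → Aa → Rr → Bb ← Ff ← Gg → Kk — Aa:chain[blocks]; Rr:chain[blocks]; Bb:collider[open]; Ff:chain[open]; Gg:fork[blocks] ⇒ blocked
  2. Ee → Aa → Rr → Bb ← Kk — Aa:chain[blocks]; Rr:chain[blocks]; Bb:collider[open] ⇒ blocked
  3. Ee → Bb ← Ff ← Gg → Kk — Bb:collider[open]; Ff:chain[open]; Gg:fork[blocks] ⇒ blocked
  4. Ee → Bb ← Kk — Bb:collider[open] ⇒ active
Because an active path exists, Ee and Kk are not d-separated.

No — Ee and Kk are not d-separated given {Aa, Bb, Gg, Rr}.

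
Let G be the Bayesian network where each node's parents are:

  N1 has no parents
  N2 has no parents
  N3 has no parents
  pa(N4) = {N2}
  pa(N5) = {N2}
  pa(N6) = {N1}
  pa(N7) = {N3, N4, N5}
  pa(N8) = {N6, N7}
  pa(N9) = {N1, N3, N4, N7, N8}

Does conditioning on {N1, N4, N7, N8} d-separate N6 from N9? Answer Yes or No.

Yes

6 paths connect N6 and N9; each must be blocked for d-separation to hold:
  1. N6 ← N1 → N9 — N1:fork[blocks] ⇒ blocked
  2. N6 → N8 ← N7 ← N3 → N9 — N8:collider[open]; N7:chain[blocks]; N3:fork[open] ⇒ blocked
  3. N6 → N8 ← N7 → N9 — N8:collider[open]; N7:fork[blocks] ⇒ blocked
  4. N6 → N8 ← N7 ← N5 ← N2 → N4 → N9 — N8:collider[open]; N7:chain[blocks]; N5:chain[open]; N2:fork[open]; N4:chain[blocks] ⇒ blocked
  5. N6 → N8 ← N7 ← N4 → N9 — N8:collider[open]; N7:chain[blocks]; N4:fork[blocks] ⇒ blocked
  6. N6 → N8 → N9 — N8:chain[blocks] ⇒ blocked
Every path is blocked, so N6 and N9 are d-separated given {N1, N4, N7, N8}.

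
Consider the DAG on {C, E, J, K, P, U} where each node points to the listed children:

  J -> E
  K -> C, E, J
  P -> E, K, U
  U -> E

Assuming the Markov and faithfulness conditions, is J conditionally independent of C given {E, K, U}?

There are 4 undirected paths between J and C; checking each against the conditioning set {E, K, U}:
Path 1: J ← K → C
  K is a fork here and K is conditioned on, so the path is blocked at K.
Path 2: J → E ← K → C
  K is a fork here and K is conditioned on, so the path is blocked at K.
Path 3: J → E ← P → K → C
  K is a chain here and K is conditioned on, so the path is blocked at K.
Path 4: J → E ← U ← P → K → C
  U is a chain here and U is conditioned on, so the path is blocked at U.
Every path is blocked, so J and C are d-separated given {E, K, U}.

Yes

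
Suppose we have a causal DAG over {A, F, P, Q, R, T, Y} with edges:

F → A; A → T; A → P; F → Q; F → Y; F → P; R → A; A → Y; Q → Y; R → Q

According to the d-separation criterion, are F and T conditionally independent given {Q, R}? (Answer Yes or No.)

There are 6 undirected paths between F and T; checking each against the conditioning set {Q, R}:
Path 1: F → A → T
  A is a chain and A is not conditioned on — no node blocks this path, so it is active.
Path 2: F → Q ← R → A → T
  R is a fork here and R is conditioned on, so the path is blocked at R.
Path 3: F → Q → Y ← A → T
  Q is a chain here and Q is conditioned on, so the path is blocked at Q.
Path 4: F → P ← A → T
  P is a collider here and neither P nor any of its descendants is conditioned on, so the collider stays closed — the path is blocked at P.
Path 5: F → Y ← A → T
  Y is a collider here and neither Y nor any of its descendants is conditioned on, so the collider stays closed — the path is blocked at Y.
Path 6: F → Y ← Q ← R → A → T
  Y is a collider here and neither Y nor any of its descendants is conditioned on, so the collider stays closed — the path is blocked at Y.
At least one path is unblocked, so d-separation fails.

No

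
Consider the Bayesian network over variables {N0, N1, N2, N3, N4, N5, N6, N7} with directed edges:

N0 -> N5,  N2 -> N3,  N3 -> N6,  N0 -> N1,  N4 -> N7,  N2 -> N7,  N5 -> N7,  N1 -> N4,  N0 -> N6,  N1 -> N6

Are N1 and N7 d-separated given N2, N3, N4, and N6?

Enumerating the 5 paths from N1 to N7 and testing each for blocking by {N2, N3, N4, N6}:
Path 1: N1 ← N0 → N5 → N7
  N0 is a fork and N0 is not conditioned on; N5 is a chain and N5 is not conditioned on — no node blocks this path, so it is active.
Path 2: N1 ← N0 → N6 ← N3 ← N2 → N7
  N3 is a chain here and N3 is conditioned on, so the path is blocked at N3.
Path 3: N1 → N4 → N7
  N4 is a chain here and N4 is conditioned on, so the path is blocked at N4.
Path 4: N1 → N6 ← N3 ← N2 → N7
  N3 is a chain here and N3 is conditioned on, so the path is blocked at N3.
Path 5: N1 → N6 ← N0 → N5 → N7
  N6 is a collider and N6 is conditioned on, which opens it; N0 is a fork and N0 is not conditioned on; N5 is a chain and N5 is not conditioned on — no node blocks this path, so it is active.
At least one path is unblocked, so d-separation fails.

No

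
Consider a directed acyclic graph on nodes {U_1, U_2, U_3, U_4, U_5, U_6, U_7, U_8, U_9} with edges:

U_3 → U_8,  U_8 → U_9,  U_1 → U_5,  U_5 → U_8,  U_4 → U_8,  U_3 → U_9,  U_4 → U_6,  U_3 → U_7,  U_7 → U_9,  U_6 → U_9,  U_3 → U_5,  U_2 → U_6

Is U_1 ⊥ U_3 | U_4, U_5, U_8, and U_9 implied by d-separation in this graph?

We examine all 6 paths between U_1 and U_3:
Path 1: U_1 → U_5 → U_8 ← U_3
  U_5 is a chain here and U_5 is conditioned on, so the path is blocked at U_5.
Path 2: U_1 → U_5 → U_8 ← U_4 → U_6 → U_9 ← U_3
  U_5 is a chain here and U_5 is conditioned on, so the path is blocked at U_5.
Path 3: U_1 → U_5 → U_8 ← U_4 → U_6 → U_9 ← U_7 ← U_3
  U_5 is a chain here and U_5 is conditioned on, so the path is blocked at U_5.
Path 4: U_1 → U_5 → U_8 → U_9 ← U_3
  U_5 is a chain here and U_5 is conditioned on, so the path is blocked at U_5.
Path 5: U_1 → U_5 → U_8 → U_9 ← U_7 ← U_3
  U_5 is a chain here and U_5 is conditioned on, so the path is blocked at U_5.
Path 6: U_1 → U_5 ← U_3
  U_5 is a collider and U_5 is conditioned on, which opens it — no node blocks this path, so it is active.
At least one path is unblocked, so d-separation fails.

No — U_1 and U_3 are not d-separated given {U_4, U_5, U_8, U_9}.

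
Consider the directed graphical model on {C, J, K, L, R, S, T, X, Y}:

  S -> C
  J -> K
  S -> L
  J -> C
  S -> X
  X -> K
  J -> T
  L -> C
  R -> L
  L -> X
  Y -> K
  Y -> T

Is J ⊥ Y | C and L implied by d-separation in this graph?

We examine all 6 paths between J and Y:
Path 1: J → T ← Y
  T is a collider here and neither T nor any of its descendants is conditioned on, so the collider stays closed — the path is blocked at T.
Path 2: J → C ← L ← S → X → K ← Y
  L is a chain here and L is conditioned on, so the path is blocked at L.
Path 3: J → C ← L → X → K ← Y
  L is a fork here and L is conditioned on, so the path is blocked at L.
Path 4: J → C ← S → L → X → K ← Y
  L is a chain here and L is conditioned on, so the path is blocked at L.
Path 5: J → C ← S → X → K ← Y
  K is a collider here and neither K nor any of its descendants is conditioned on, so the collider stays closed — the path is blocked at K.
Path 6: J → K ← Y
  K is a collider here and neither K nor any of its descendants is conditioned on, so the collider stays closed — the path is blocked at K.
All paths are blocked; J ⊥ Y | {C, L} holds.

Yes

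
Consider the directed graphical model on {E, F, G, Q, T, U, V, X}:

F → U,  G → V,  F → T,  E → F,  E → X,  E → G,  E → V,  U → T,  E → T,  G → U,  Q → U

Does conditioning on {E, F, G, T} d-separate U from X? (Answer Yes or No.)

Yes

There are 6 undirected paths between U and X; checking each against the conditioning set {E, F, G, T}:
Path 1: U → T ← E → X
  E is a fork here and E is conditioned on, so the path is blocked at E.
Path 2: U → T ← F ← E → X
  F is a chain here and F is conditioned on, so the path is blocked at F.
Path 3: U ← G ← E → X
  G is a chain here and G is conditioned on, so the path is blocked at G.
Path 4: U ← G → V ← E → X
  G is a fork here and G is conditioned on, so the path is blocked at G.
Path 5: U ← F ← E → X
  F is a chain here and F is conditioned on, so the path is blocked at F.
Path 6: U ← F → T ← E → X
  F is a fork here and F is conditioned on, so the path is blocked at F.
Every path is blocked, so U and X are d-separated given {E, F, G, T}.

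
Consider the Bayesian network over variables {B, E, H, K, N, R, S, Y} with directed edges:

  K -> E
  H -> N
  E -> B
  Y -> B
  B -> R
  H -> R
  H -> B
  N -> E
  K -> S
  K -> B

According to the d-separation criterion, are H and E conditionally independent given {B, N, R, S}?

There are 5 undirected paths between H and E; checking each against the conditioning set {B, N, R, S}:
Path 1: H → B ← E
  B is a collider and B is conditioned on, which opens it — no node blocks this path, so it is active.
Path 2: H → B ← K → E
  B is a collider and B is conditioned on, which opens it; K is a fork and K is not conditioned on — no node blocks this path, so it is active.
Path 3: H → R ← B ← E
  B is a chain here and B is conditioned on, so the path is blocked at B.
Path 4: H → R ← B ← K → E
  B is a chain here and B is conditioned on, so the path is blocked at B.
Path 5: H → N → E
  N is a chain here and N is conditioned on, so the path is blocked at N.
Because an active path exists, H and E are not d-separated.

No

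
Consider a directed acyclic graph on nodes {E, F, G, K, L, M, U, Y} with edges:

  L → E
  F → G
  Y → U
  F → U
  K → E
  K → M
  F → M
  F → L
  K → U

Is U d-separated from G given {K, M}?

No — U and G are not d-separated given {K, M}.

There are 3 undirected paths between U and G; checking each against the conditioning set {K, M}:
Path 1: U ← F → G
  F is a fork and F is not conditioned on — no node blocks this path, so it is active.
Path 2: U ← K → E ← L ← F → G
  K is a fork here and K is conditioned on, so the path is blocked at K.
Path 3: U ← K → M ← F → G
  K is a fork here and K is conditioned on, so the path is blocked at K.
Since the path U ← F → G is active, U and G are not d-separated given {K, M}.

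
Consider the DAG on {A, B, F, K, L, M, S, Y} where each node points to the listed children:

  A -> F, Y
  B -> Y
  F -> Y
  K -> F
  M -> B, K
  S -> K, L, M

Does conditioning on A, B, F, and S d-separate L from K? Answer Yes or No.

4 paths connect L and K; each must be blocked for d-separation to hold:
Path 1: L ← S → M → B → Y ← F ← K
  S is a fork here and S is conditioned on, so the path is blocked at S.
Path 2: L ← S → M → B → Y ← A → F ← K
  S is a fork here and S is conditioned on, so the path is blocked at S.
Path 3: L ← S → M → K
  S is a fork here and S is conditioned on, so the path is blocked at S.
Path 4: L ← S → K
  S is a fork here and S is conditioned on, so the path is blocked at S.
Every path is blocked, so L and K are d-separated given {A, B, F, S}.

Yes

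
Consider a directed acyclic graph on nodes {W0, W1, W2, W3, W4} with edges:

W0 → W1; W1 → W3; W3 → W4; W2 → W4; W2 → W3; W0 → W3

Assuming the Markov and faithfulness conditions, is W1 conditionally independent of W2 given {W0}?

Yes

We examine all 4 paths between W1 and W2:
  1. W1 ← W0 → W3 ← W2 — W0:fork[blocks]; W3:collider[blocks] ⇒ blocked
  2. W1 ← W0 → W3 → W4 ← W2 — W0:fork[blocks]; W3:chain[open]; W4:collider[blocks] ⇒ blocked
  3. W1 → W3 ← W2 — W3:collider[blocks] ⇒ blocked
  4. W1 → W3 → W4 ← W2 — W3:chain[open]; W4:collider[blocks] ⇒ blocked
Since every path is blocked, d-separation holds.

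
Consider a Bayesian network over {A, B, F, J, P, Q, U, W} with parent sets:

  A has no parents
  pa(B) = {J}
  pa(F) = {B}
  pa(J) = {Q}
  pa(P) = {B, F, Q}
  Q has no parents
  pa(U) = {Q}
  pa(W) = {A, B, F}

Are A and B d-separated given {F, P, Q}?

Yes

Enumerating the 4 paths from A to B and testing each for blocking by {F, P, Q}:
Path 1: A → W ← B
  W is a collider here and neither W nor any of its descendants is conditioned on, so the collider stays closed — the path is blocked at W.
Path 2: A → W ← F ← B
  W is a collider here and neither W nor any of its descendants is conditioned on, so the collider stays closed — the path is blocked at W.
Path 3: A → W ← F → P ← Q → J → B
  W is a collider here and neither W nor any of its descendants is conditioned on, so the collider stays closed — the path is blocked at W.
Path 4: A → W ← F → P ← B
  W is a collider here and neither W nor any of its descendants is conditioned on, so the collider stays closed — the path is blocked at W.
All paths are blocked; A ⊥ B | {F, P, Q} holds.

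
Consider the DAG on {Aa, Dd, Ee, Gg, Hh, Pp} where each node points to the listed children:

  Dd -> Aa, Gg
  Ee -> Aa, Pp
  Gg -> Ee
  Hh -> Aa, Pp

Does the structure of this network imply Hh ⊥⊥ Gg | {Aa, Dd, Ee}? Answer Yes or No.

Yes — Hh and Gg are d-separated given {Aa, Dd, Ee}.

4 paths connect Hh and Gg; each must be blocked for d-separation to hold:
Path 1: Hh → Aa ← Ee ← Gg
  Ee is a chain here and Ee is conditioned on, so the path is blocked at Ee.
Path 2: Hh → Aa ← Dd → Gg
  Dd is a fork here and Dd is conditioned on, so the path is blocked at Dd.
Path 3: Hh → Pp ← Ee ← Gg
  Pp is a collider here and neither Pp nor any of its descendants is conditioned on, so the collider stays closed — the path is blocked at Pp.
Path 4: Hh → Pp ← Ee → Aa ← Dd → Gg
  Pp is a collider here and neither Pp nor any of its descendants is conditioned on, so the collider stays closed — the path is blocked at Pp.
All paths are blocked; Hh ⊥ Gg | {Aa, Dd, Ee} holds.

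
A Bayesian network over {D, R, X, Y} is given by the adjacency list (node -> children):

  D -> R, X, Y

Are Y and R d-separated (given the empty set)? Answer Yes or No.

The only undirected path from Y to R is:
Path 1: Y ← D → R
  D is a fork and D is not conditioned on — no node blocks this path, so it is active.
At least one path is unblocked, so d-separation fails.

No — Y and R are not d-separated given ∅.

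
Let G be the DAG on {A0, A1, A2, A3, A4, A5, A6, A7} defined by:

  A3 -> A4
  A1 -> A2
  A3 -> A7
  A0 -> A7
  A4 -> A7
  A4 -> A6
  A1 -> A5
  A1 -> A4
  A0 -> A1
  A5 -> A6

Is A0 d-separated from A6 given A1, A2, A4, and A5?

Yes — A0 and A6 are d-separated given {A1, A2, A4, A5}.

Enumerating the 6 paths from A0 to A6 and testing each for blocking by {A1, A2, A4, A5}:
  1. A0 → A7 ← A4 → A6 — A7:collider[blocks]; A4:fork[blocks] ⇒ blocked
  2. A0 → A7 ← A4 ← A1 → A5 → A6 — A7:collider[blocks]; A4:chain[blocks]; A1:fork[blocks]; A5:chain[blocks] ⇒ blocked
  3. A0 → A7 ← A3 → A4 → A6 — A7:collider[blocks]; A3:fork[open]; A4:chain[blocks] ⇒ blocked
  4. A0 → A7 ← A3 → A4 ← A1 → A5 → A6 — A7:collider[blocks]; A3:fork[open]; A4:collider[open]; A1:fork[blocks]; A5:chain[blocks] ⇒ blocked
  5. A0 → A1 → A4 → A6 — A1:chain[blocks]; A4:chain[blocks] ⇒ blocked
  6. A0 → A1 → A5 → A6 — A1:chain[blocks]; A5:chain[blocks] ⇒ blocked
Since every path is blocked, d-separation holds.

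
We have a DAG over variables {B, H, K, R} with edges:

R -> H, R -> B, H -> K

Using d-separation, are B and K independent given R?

Only one path connects B and K:
Path 1: B ← R → H → K
  R is a fork here and R is conditioned on, so the path is blocked at R.
Every path is blocked, so B and K are d-separated given {R}.

Yes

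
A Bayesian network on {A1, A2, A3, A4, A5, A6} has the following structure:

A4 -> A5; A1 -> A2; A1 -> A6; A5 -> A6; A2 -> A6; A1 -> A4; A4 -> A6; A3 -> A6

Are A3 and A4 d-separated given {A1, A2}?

There are 4 undirected paths between A3 and A4; checking each against the conditioning set {A1, A2}:
Path 1: A3 → A6 ← A1 → A4
  A6 is a collider here and neither A6 nor any of its descendants is conditioned on, so the collider stays closed — the path is blocked at A6.
Path 2: A3 → A6 ← A4
  A6 is a collider here and neither A6 nor any of its descendants is conditioned on, so the collider stays closed — the path is blocked at A6.
Path 3: A3 → A6 ← A2 ← A1 → A4
  A6 is a collider here and neither A6 nor any of its descendants is conditioned on, so the collider stays closed — the path is blocked at A6.
Path 4: A3 → A6 ← A5 ← A4
  A6 is a collider here and neither A6 nor any of its descendants is conditioned on, so the collider stays closed — the path is blocked at A6.
Since every path is blocked, d-separation holds.

Yes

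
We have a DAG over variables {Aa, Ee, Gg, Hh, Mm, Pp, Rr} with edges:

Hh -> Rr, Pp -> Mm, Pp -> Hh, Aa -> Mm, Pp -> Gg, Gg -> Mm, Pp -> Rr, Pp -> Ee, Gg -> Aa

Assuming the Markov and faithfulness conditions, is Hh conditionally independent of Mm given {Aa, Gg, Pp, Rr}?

6 paths connect Hh and Mm; each must be blocked for d-separation to hold:
Path 1: Hh ← Pp → Gg → Aa → Mm
  Pp is a fork here and Pp is conditioned on, so the path is blocked at Pp.
Path 2: Hh ← Pp → Gg → Mm
  Pp is a fork here and Pp is conditioned on, so the path is blocked at Pp.
Path 3: Hh ← Pp → Mm
  Pp is a fork here and Pp is conditioned on, so the path is blocked at Pp.
Path 4: Hh → Rr ← Pp → Gg → Aa → Mm
  Pp is a fork here and Pp is conditioned on, so the path is blocked at Pp.
Path 5: Hh → Rr ← Pp → Gg → Mm
  Pp is a fork here and Pp is conditioned on, so the path is blocked at Pp.
Path 6: Hh → Rr ← Pp → Mm
  Pp is a fork here and Pp is conditioned on, so the path is blocked at Pp.
All paths are blocked; Hh ⊥ Mm | {Aa, Gg, Pp, Rr} holds.

Yes — Hh and Mm are d-separated given {Aa, Gg, Pp, Rr}.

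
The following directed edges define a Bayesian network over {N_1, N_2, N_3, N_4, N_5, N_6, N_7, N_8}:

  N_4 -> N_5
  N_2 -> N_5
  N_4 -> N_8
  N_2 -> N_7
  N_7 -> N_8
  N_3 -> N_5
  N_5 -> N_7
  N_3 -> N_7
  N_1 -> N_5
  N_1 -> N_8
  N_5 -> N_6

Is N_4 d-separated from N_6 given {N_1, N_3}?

No — N_4 and N_6 are not d-separated given {N_1, N_3}.

Enumerating the 5 paths from N_4 to N_6 and testing each for blocking by {N_1, N_3}:
Path 1: N_4 → N_8 ← N_1 → N_5 → N_6
  N_8 is a collider here and neither N_8 nor any of its descendants is conditioned on, so the collider stays closed — the path is blocked at N_8.
Path 2: N_4 → N_8 ← N_7 ← N_5 → N_6
  N_8 is a collider here and neither N_8 nor any of its descendants is conditioned on, so the collider stays closed — the path is blocked at N_8.
Path 3: N_4 → N_8 ← N_7 ← N_3 → N_5 → N_6
  N_8 is a collider here and neither N_8 nor any of its descendants is conditioned on, so the collider stays closed — the path is blocked at N_8.
Path 4: N_4 → N_8 ← N_7 ← N_2 → N_5 → N_6
  N_8 is a collider here and neither N_8 nor any of its descendants is conditioned on, so the collider stays closed — the path is blocked at N_8.
Path 5: N_4 → N_5 → N_6
  N_5 is a chain and N_5 is not conditioned on — no node blocks this path, so it is active.
Because an active path exists, N_4 and N_6 are not d-separated.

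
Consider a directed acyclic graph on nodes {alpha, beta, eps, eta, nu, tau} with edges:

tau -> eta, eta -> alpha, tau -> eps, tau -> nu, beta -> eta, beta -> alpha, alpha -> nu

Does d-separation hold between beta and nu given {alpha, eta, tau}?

There are 4 undirected paths between beta and nu; checking each against the conditioning set {alpha, eta, tau}:
  1. beta → eta ← tau → nu — eta:collider[open]; tau:fork[blocks] ⇒ blocked
  2. beta → eta → alpha → nu — eta:chain[blocks]; alpha:chain[blocks] ⇒ blocked
  3. beta → alpha → nu — alpha:chain[blocks] ⇒ blocked
  4. beta → alpha ← eta ← tau → nu — alpha:collider[open]; eta:chain[blocks]; tau:fork[blocks] ⇒ blocked
Since every path is blocked, d-separation holds.

Yes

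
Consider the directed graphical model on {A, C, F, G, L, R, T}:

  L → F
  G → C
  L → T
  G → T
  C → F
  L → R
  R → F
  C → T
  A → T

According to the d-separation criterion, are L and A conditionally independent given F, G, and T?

No

Enumerating the 5 paths from L to A and testing each for blocking by {F, G, T}:
  1. L → T ← A — T:collider[open] ⇒ active
  2. L → R → F ← C → T ← A — R:chain[open]; F:collider[open]; C:fork[open]; T:collider[open] ⇒ active
  3. L → R → F ← C ← G → T ← A — R:chain[open]; F:collider[open]; C:chain[open]; G:fork[blocks]; T:collider[open] ⇒ blocked
  4. L → F ← C → T ← A — F:collider[open]; C:fork[open]; T:collider[open] ⇒ active
  5. L → F ← C ← G → T ← A — F:collider[open]; C:chain[open]; G:fork[blocks]; T:collider[open] ⇒ blocked
At least one path is unblocked, so d-separation fails.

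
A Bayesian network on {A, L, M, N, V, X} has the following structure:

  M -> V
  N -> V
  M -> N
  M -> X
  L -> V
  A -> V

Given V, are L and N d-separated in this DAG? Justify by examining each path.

No

There are 2 undirected paths between L and N; checking each against the conditioning set {V}:
  1. L → V ← N — V:collider[open] ⇒ active
  2. L → V ← M → N — V:collider[open]; M:fork[open] ⇒ active
Because an active path exists, L and N are not d-separated.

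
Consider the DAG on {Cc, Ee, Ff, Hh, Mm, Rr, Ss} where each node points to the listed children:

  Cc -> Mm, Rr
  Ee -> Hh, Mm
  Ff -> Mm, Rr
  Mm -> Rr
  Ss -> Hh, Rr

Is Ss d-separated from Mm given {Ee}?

Yes — Ss and Mm are d-separated given {Ee}.

There are 4 undirected paths between Ss and Mm; checking each against the conditioning set {Ee}:
  1. Ss → Rr ← Cc → Mm — Rr:collider[blocks]; Cc:fork[open] ⇒ blocked
  2. Ss → Rr ← Mm — Rr:collider[blocks] ⇒ blocked
  3. Ss → Rr ← Ff → Mm — Rr:collider[blocks]; Ff:fork[open] ⇒ blocked
  4. Ss → Hh ← Ee → Mm — Hh:collider[blocks]; Ee:fork[blocks] ⇒ blocked
Since every path is blocked, d-separation holds.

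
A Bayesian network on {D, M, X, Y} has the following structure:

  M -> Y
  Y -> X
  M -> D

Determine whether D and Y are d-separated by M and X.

Only one path connects D and Y:
  1. D ← M → Y — M:fork[blocks] ⇒ blocked
Since every path is blocked, d-separation holds.

Yes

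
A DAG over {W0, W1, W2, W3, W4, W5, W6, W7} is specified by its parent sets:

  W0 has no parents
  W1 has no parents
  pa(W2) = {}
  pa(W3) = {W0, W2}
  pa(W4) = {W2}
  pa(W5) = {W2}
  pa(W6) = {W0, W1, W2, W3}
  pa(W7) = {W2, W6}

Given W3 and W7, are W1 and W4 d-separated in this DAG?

No

4 paths connect W1 and W4; each must be blocked for d-separation to hold:
  1. W1 → W6 ← W2 → W4 — W6:collider[open]; W2:fork[open] ⇒ active
  2. W1 → W6 → W7 ← W2 → W4 — W6:chain[open]; W7:collider[open]; W2:fork[open] ⇒ active
  3. W1 → W6 ← W0 → W3 ← W2 → W4 — W6:collider[open]; W0:fork[open]; W3:collider[open]; W2:fork[open] ⇒ active
  4. W1 → W6 ← W3 ← W2 → W4 — W6:collider[open]; W3:chain[blocks]; W2:fork[open] ⇒ blocked
Because an active path exists, W1 and W4 are not d-separated.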